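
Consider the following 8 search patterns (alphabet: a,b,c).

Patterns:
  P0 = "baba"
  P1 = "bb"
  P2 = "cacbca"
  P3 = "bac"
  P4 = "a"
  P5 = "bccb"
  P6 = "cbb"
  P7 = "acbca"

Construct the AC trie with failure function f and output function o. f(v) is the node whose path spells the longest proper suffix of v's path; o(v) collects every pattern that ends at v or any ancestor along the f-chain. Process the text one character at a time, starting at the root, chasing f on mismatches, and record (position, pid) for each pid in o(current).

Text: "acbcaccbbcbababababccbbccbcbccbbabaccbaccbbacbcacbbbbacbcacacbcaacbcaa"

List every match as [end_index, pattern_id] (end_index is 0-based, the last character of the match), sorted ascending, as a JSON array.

Construct AC machine:
Trie nodes:
  0='ε' goto a→13 b→1 c→6
  1='b' goto a→2 b→5 c→14
  2='ba' goto b→3 c→12
  3='bab' goto a→4
  4='baba' goto ·  [P0 ends]
  5='bb' goto ·  [P1 ends]
  6='c' goto a→7 b→17
  7='ca' goto c→8
  8='cac' goto b→9
  9='cacb' goto c→10
  10='cacbc' goto a→11
  11='cacbca' goto ·  [P2 ends]
  12='bac' goto ·  [P3 ends]
  13='a' goto c→19  [P4 ends]
  14='bc' goto c→15
  15='bcc' goto b→16
  16='bccb' goto ·  [P5 ends]
  17='cb' goto b→18
  18='cbb' goto ·  [P6 ends]
  19='ac' goto b→20
  20='acb' goto c→21
  21='acbc' goto a→22
  22='acbca' goto ·  [P7 ends]

Failure links (BFS by depth):
  n1('b'): parent n0 fail=0; on 'b' 0 → fail=0;  out ∅∪∅=∅
  n6('c'): parent n0 fail=0; on 'c' 0 → fail=0;  out ∅∪∅=∅
  n13('a'): parent n0 fail=0; on 'a' 0 → fail=0;  out {4}∪∅={4}
  n2('ba'): parent n1 fail=0; on 'a' 0 → fail=13;  out ∅∪{4}={4}
  n5('bb'): parent n1 fail=0; on 'b' 0 → fail=1;  out {1}∪∅={1}
  n7('ca'): parent n6 fail=0; on 'a' 0 → fail=13;  out ∅∪{4}={4}
  n14('bc'): parent n1 fail=0; on 'c' 0 → fail=6;  out ∅∪∅=∅
  n17('cb'): parent n6 fail=0; on 'b' 0 → fail=1;  out ∅∪∅=∅
  n19('ac'): parent n13 fail=0; on 'c' 0 → fail=6;  out ∅∪∅=∅
  n3('bab'): parent n2 fail=13; on 'b' 13→0 → fail=1;  out ∅∪∅=∅
  n8('cac'): parent n7 fail=13; on 'c' 13 → fail=19;  out ∅∪∅=∅
  n12('bac'): parent n2 fail=13; on 'c' 13 → fail=19;  out {3}∪∅={3}
  n15('bcc'): parent n14 fail=6; on 'c' 6→0 → fail=6;  out ∅∪∅=∅
  n18('cbb'): parent n17 fail=1; on 'b' 1 → fail=5;  out {6}∪{1}={1,6}
  n20('acb'): parent n19 fail=6; on 'b' 6 → fail=17;  out ∅∪∅=∅
  n4('baba'): parent n3 fail=1; on 'a' 1 → fail=2;  out {0}∪{4}={0,4}
  n9('cacb'): parent n8 fail=19; on 'b' 19 → fail=20;  out ∅∪∅=∅
  n16('bccb'): parent n15 fail=6; on 'b' 6 → fail=17;  out {5}∪∅={5}
  n21('acbc'): parent n20 fail=17; on 'c' 17→1 → fail=14;  out ∅∪∅=∅
  n10('cacbc'): parent n9 fail=20; on 'c' 20 → fail=21;  out ∅∪∅=∅
  n22('acbca'): parent n21 fail=14; on 'a' 14→6 → fail=7;  out {7}∪{4}={4,7}
  n11('cacbca'): parent n10 fail=21; on 'a' 21 → fail=22;  out {2}∪{4,7}={2,4,7}

Scan:
[0] read 'a'  n0⇒n13  ** P4@[0:0]
[1] read 'c'  n13⇒n19
[2] read 'b'  n19⇒n20
[3] read 'c'  n20⇒n21
[4] read 'a'  n21⇒n22  ** P4@[4:4],P7@[0:4]
[5] read 'c'  n22⇒n8 ·f
[6] read 'c'  n8⇒n6 ·f
[7] read 'b'  n6⇒n17
[8] read 'b'  n17⇒n18  ** P1@[7:8],P6@[6:8]
[9] read 'c'  n18⇒n14 ·f
[10] read 'b'  n14⇒n17 ·f
[11] read 'a'  n17⇒n2 ·f  ** P4@[11:11]
[12] read 'b'  n2⇒n3
[13] read 'a'  n3⇒n4  ** P0@[10:13],P4@[13:13]
[14] read 'b'  n4⇒n3 ·f
[15] read 'a'  n3⇒n4  ** P0@[12:15],P4@[15:15]
[16] read 'b'  n4⇒n3 ·f
[17] read 'a'  n3⇒n4  ** P0@[14:17],P4@[17:17]
[18] read 'b'  n4⇒n3 ·f
[19] read 'c'  n3⇒n14 ·f
[20] read 'c'  n14⇒n15
[21] read 'b'  n15⇒n16  ** P5@[18:21]
[22] read 'b'  n16⇒n18 ·f  ** P1@[21:22],P6@[20:22]
[23] read 'c'  n18⇒n14 ·f
[24] read 'c'  n14⇒n15
[25] read 'b'  n15⇒n16  ** P5@[22:25]
[26] read 'c'  n16⇒n14 ·f
[27] read 'b'  n14⇒n17 ·f
[28] read 'c'  n17⇒n14 ·f
[29] read 'c'  n14⇒n15
[30] read 'b'  n15⇒n16  ** P5@[27:30]
[31] read 'b'  n16⇒n18 ·f  ** P1@[30:31],P6@[29:31]
[32] read 'a'  n18⇒n2 ·f  ** P4@[32:32]
[33] read 'b'  n2⇒n3
[34] read 'a'  n3⇒n4  ** P0@[31:34],P4@[34:34]
[35] read 'c'  n4⇒n12 ·f  ** P3@[33:35]
[36] read 'c'  n12⇒n6 ·f
[37] read 'b'  n6⇒n17
[38] read 'a'  n17⇒n2 ·f  ** P4@[38:38]
[39] read 'c'  n2⇒n12  ** P3@[37:39]
[40] read 'c'  n12⇒n6 ·f
[41] read 'b'  n6⇒n17
[42] read 'b'  n17⇒n18  ** P1@[41:42],P6@[40:42]
[43] read 'a'  n18⇒n2 ·f  ** P4@[43:43]
[44] read 'c'  n2⇒n12  ** P3@[42:44]
[45] read 'b'  n12⇒n20 ·f
[46] read 'c'  n20⇒n21
[47] read 'a'  n21⇒n22  ** P4@[47:47],P7@[43:47]
[48] read 'c'  n22⇒n8 ·f
[49] read 'b'  n8⇒n9
[50] read 'b'  n9⇒n18 ·f  ** P1@[49:50],P6@[48:50]
[51] read 'b'  n18⇒n5 ·f  ** P1@[50:51]
[52] read 'b'  n5⇒n5 ·f  ** P1@[51:52]
[53] read 'a'  n5⇒n2 ·f  ** P4@[53:53]
[54] read 'c'  n2⇒n12  ** P3@[52:54]
[55] read 'b'  n12⇒n20 ·f
[56] read 'c'  n20⇒n21
[57] read 'a'  n21⇒n22  ** P4@[57:57],P7@[53:57]
[58] read 'c'  n22⇒n8 ·f
[59] read 'a'  n8⇒n7 ·f  ** P4@[59:59]
[60] read 'c'  n7⇒n8
[61] read 'b'  n8⇒n9
[62] read 'c'  n9⇒n10
[63] read 'a'  n10⇒n11  ** P2@[58:63],P4@[63:63],P7@[59:63]
[64] read 'a'  n11⇒n13 ·f  ** P4@[64:64]
[65] read 'c'  n13⇒n19
[66] read 'b'  n19⇒n20
[67] read 'c'  n20⇒n21
[68] read 'a'  n21⇒n22  ** P4@[68:68],P7@[64:68]
[69] read 'a'  n22⇒n13 ·f  ** P4@[69:69]

Matches: [[0,4],[4,4],[4,7],[8,1],[8,6],[11,4],[13,0],[13,4],[15,0],[15,4],[17,0],[17,4],[21,5],[22,1],[22,6],[25,5],[30,5],[31,1],[31,6],[32,4],[34,0],[34,4],[35,3],[38,4],[39,3],[42,1],[42,6],[43,4],[44,3],[47,4],[47,7],[50,1],[50,6],[51,1],[52,1],[53,4],[54,3],[57,4],[57,7],[59,4],[63,2],[63,4],[63,7],[64,4],[68,4],[68,7],[69,4]]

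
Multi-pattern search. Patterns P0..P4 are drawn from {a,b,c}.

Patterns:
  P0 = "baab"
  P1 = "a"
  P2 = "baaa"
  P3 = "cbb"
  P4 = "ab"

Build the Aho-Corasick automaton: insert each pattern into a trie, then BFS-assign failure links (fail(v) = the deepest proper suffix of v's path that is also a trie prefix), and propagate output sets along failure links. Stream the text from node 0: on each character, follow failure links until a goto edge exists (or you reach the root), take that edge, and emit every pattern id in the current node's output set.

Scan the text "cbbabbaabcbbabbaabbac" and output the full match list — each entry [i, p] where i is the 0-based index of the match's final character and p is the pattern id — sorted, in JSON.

Build automaton:
Trie (insert patterns):
  0='ε' goto a→5 b→1 c→7
  1='b' goto a→2
  2='ba' goto a→3
  3='baa' goto a→6 b→4
  4='baab' goto ·  ←P0
  5='a' goto b→10  ←P1
  6='baaa' goto ·  ←P2
  7='c' goto b→8
  8='cb' goto b→9
  9='cbb' goto ·  ←P3
  10='ab' goto ·  ←P4

BFS fail/out derivation:
  fail(1) 'b': from fail(0)=0 chase 'b': 0 ⇒ 0;  out=∅∪out(0)=∅
  fail(5) 'a': from fail(0)=0 chase 'a': 0 ⇒ 0;  out={1}∪out(0)={1}
  fail(7) 'c': from fail(0)=0 chase 'c': 0 ⇒ 0;  out=∅∪out(0)=∅
  fail(2) 'ba': from fail(1)=0 chase 'a': 0 ⇒ 5;  out=∅∪out(5)={1}
  fail(8) 'cb': from fail(7)=0 chase 'b': 0 ⇒ 1;  out=∅∪out(1)=∅
  fail(10) 'ab': from fail(5)=0 chase 'b': 0 ⇒ 1;  out={4}∪out(1)={4}
  fail(3) 'baa': from fail(2)=5 chase 'a': 5→0 ⇒ 5;  out=∅∪out(5)={1}
  fail(9) 'cbb': from fail(8)=1 chase 'b': 1→0 ⇒ 1;  out={3}∪out(1)={3}
  fail(4) 'baab': from fail(3)=5 chase 'b': 5 ⇒ 10;  out={0}∪out(10)={0,4}
  fail(6) 'baaa': from fail(3)=5 chase 'a': 5→0 ⇒ 5;  out={2}∪out(5)={1,2}

Run:
[0] read 'c'  n0⇒n7
[1] read 'b'  n7⇒n8
[2] read 'b'  n8⇒n9  ** P3@[0:2]
[3] read 'a'  n9⇒n2 ·f  ** P1@[3:3]
[4] read 'b'  n2⇒n10 ·f  ** P4@[3:4]
[5] read 'b'  n10⇒n1 ·f
[6] read 'a'  n1⇒n2  ** P1@[6:6]
[7] read 'a'  n2⇒n3  ** P1@[7:7]
[8] read 'b'  n3⇒n4  ** P0@[5:8],P4@[7:8]
[9] read 'c'  n4⇒n7 ·f
[10] read 'b'  n7⇒n8
[11] read 'b'  n8⇒n9  ** P3@[9:11]
[12] read 'a'  n9⇒n2 ·f  ** P1@[12:12]
[13] read 'b'  n2⇒n10 ·f  ** P4@[12:13]
[14] read 'b'  n10⇒n1 ·f
[15] read 'a'  n1⇒n2  ** P1@[15:15]
[16] read 'a'  n2⇒n3  ** P1@[16:16]
[17] read 'b'  n3⇒n4  ** P0@[14:17],P4@[16:17]
[18] read 'b'  n4⇒n1 ·f
[19] read 'a'  n1⇒n2  ** P1@[19:19]
[20] read 'c'  n2⇒n7 ·f

All matches (sorted): [[2,3],[3,1],[4,4],[6,1],[7,1],[8,0],[8,4],[11,3],[12,1],[13,4],[15,1],[16,1],[17,0],[17,4],[19,1]]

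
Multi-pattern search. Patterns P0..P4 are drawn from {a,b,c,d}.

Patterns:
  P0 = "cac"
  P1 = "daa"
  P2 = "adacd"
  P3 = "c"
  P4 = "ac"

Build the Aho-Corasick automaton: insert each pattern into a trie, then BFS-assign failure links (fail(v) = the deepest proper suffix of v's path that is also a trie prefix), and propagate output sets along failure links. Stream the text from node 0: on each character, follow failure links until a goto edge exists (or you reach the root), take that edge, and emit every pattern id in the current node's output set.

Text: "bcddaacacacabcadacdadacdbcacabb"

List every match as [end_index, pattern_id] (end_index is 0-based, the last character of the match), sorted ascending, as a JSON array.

Construct AC machine:
Trie (insert patterns):
  n0 'ε': a→7 c→1 d→4
  n1 'c': a→2  [P3 ends]
  n2 'ca': c→3
  n3 'cac': ·  [P0 ends]
  n4 'd': a→5
  n5 'da': a→6
  n6 'daa': ·  [P1 ends]
  n7 'a': c→12 d→8
  n8 'ad': a→9
  n9 'ada': c→10
  n10 'adac': d→11
  n11 'adacd': ·  [P2 ends]
  n12 'ac': ·  [P4 ends]

BFS fail/out derivation:
  n1('c'): parent n0 fail=0; on 'c' 0 → fail=0;  out {3}∪∅={3}
  n4('d'): parent n0 fail=0; on 'd' 0 → fail=0;  out ∅∪∅=∅
  n7('a'): parent n0 fail=0; on 'a' 0 → fail=0;  out ∅∪∅=∅
  n2('ca'): parent n1 fail=0; on 'a' 0 → fail=7;  out ∅∪∅=∅
  n5('da'): parent n4 fail=0; on 'a' 0 → fail=7;  out ∅∪∅=∅
  n8('ad'): parent n7 fail=0; on 'd' 0 → fail=4;  out ∅∪∅=∅
  n12('ac'): parent n7 fail=0; on 'c' 0 → fail=1;  out {4}∪{3}={3,4}
  n3('cac'): parent n2 fail=7; on 'c' 7 → fail=12;  out {0}∪{3,4}={0,3,4}
  n6('daa'): parent n5 fail=7; on 'a' 7→0 → fail=7;  out {1}∪∅={1}
  n9('ada'): parent n8 fail=4; on 'a' 4 → fail=5;  out ∅∪∅=∅
  n10('adac'): parent n9 fail=5; on 'c' 5→7 → fail=12;  out ∅∪{3,4}={3,4}
  n11('adacd'): parent n10 fail=12; on 'd' 12→1→0 → fail=4;  out {2}∪∅={2}

Text stream:
i=0 'b': node 0→0
i=1 'c': node 0→1  emit P3@[1:1]
i=2 'd': node 1→4 ·f
i=3 'd': node 4→4 ·f
i=4 'a': node 4→5
i=5 'a': node 5→6  emit P1@[3:5]
i=6 'c': node 6→12 ·f  emit P3@[6:6],P4@[5:6]
i=7 'a': node 12→2 ·f
i=8 'c': node 2→3  emit P0@[6:8],P3@[8:8],P4@[7:8]
i=9 'a': node 3→2 ·f
i=10 'c': node 2→3  emit P0@[8:10],P3@[10:10],P4@[9:10]
i=11 'a': node 3→2 ·f
i=12 'b': node 2→0 ·f
i=13 'c': node 0→1  emit P3@[13:13]
i=14 'a': node 1→2
i=15 'd': node 2→8 ·f
i=16 'a': node 8→9
i=17 'c': node 9→10  emit P3@[17:17],P4@[16:17]
i=18 'd': node 10→11  emit P2@[14:18]
i=19 'a': node 11→5 ·f
i=20 'd': node 5→8 ·f
i=21 'a': node 8→9
i=22 'c': node 9→10  emit P3@[22:22],P4@[21:22]
i=23 'd': node 10→11  emit P2@[19:23]
i=24 'b': node 11→0 ·f
i=25 'c': node 0→1  emit P3@[25:25]
i=26 'a': node 1→2
i=27 'c': node 2→3  emit P0@[25:27],P3@[27:27],P4@[26:27]
i=28 'a': node 3→2 ·f
i=29 'b': node 2→0 ·f
i=30 'b': node 0→0

All matches (sorted): [[1,3],[5,1],[6,3],[6,4],[8,0],[8,3],[8,4],[10,0],[10,3],[10,4],[13,3],[17,3],[17,4],[18,2],[22,3],[22,4],[23,2],[25,3],[27,0],[27,3],[27,4]]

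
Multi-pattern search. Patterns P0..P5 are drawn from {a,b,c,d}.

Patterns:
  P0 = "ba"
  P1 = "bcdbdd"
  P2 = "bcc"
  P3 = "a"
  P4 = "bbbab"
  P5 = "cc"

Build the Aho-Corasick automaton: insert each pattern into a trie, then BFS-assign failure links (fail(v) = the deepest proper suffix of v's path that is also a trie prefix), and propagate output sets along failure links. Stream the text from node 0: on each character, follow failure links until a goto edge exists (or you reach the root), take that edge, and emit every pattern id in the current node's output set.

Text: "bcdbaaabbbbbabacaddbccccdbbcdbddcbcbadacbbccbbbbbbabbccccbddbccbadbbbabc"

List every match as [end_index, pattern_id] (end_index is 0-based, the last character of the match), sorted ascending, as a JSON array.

Build:
Trie nodes:
  n0 'ε': a→9 b→1 c→14
  n1 'b': a→2 b→10 c→3
  n2 'ba': ·  ←P0
  n3 'bc': c→8 d→4
  n4 'bcd': b→5
  n5 'bcdb': d→6
  n6 'bcdbd': d→7
  n7 'bcdbdd': ·  ←P1
  n8 'bcc': ·  ←P2
  n9 'a': ·  ←P3
  n10 'bb': b→11
  n11 'bbb': a→12
  n12 'bbba': b→13
  n13 'bbbab': ·  ←P4
  n14 'c': c→15
  n15 'cc': ·  ←P5

Failure links (BFS by depth):
  fail(1) 'b': from fail(0)=0 chase 'b': 0 ⇒ 0;  out=∅∪out(0)=∅
  fail(9) 'a': from fail(0)=0 chase 'a': 0 ⇒ 0;  out={3}∪out(0)={3}
  fail(14) 'c': from fail(0)=0 chase 'c': 0 ⇒ 0;  out=∅∪out(0)=∅
  fail(2) 'ba': from fail(1)=0 chase 'a': 0 ⇒ 9;  out={0}∪out(9)={0,3}
  fail(3) 'bc': from fail(1)=0 chase 'c': 0 ⇒ 14;  out=∅∪out(14)=∅
  fail(10) 'bb': from fail(1)=0 chase 'b': 0 ⇒ 1;  out=∅∪out(1)=∅
  fail(15) 'cc': from fail(14)=0 chase 'c': 0 ⇒ 14;  out={5}∪out(14)={5}
  fail(4) 'bcd': from fail(3)=14 chase 'd': 14→0 ⇒ 0;  out=∅∪out(0)=∅
  fail(8) 'bcc': from fail(3)=14 chase 'c': 14 ⇒ 15;  out={2}∪out(15)={2,5}
  fail(11) 'bbb': from fail(10)=1 chase 'b': 1 ⇒ 10;  out=∅∪out(10)=∅
  fail(5) 'bcdb': from fail(4)=0 chase 'b': 0 ⇒ 1;  out=∅∪out(1)=∅
  fail(12) 'bbba': from fail(11)=10 chase 'a': 10→1 ⇒ 2;  out=∅∪out(2)={0,3}
  fail(6) 'bcdbd': from fail(5)=1 chase 'd': 1→0 ⇒ 0;  out=∅∪out(0)=∅
  fail(13) 'bbbab': from fail(12)=2 chase 'b': 2→9→0 ⇒ 1;  out={4}∪out(1)={4}
  fail(7) 'bcdbdd': from fail(6)=0 chase 'd': 0 ⇒ 0;  out={1}∪out(0)={1}

Text stream:
pos 0 'b': at 1
pos 1 'c': at 3
pos 2 'd': at 4
pos 3 'b': at 5
pos 4 'a': at 2 ·f  emit P0@[3:4],P3@[4:4]
pos 5 'a': at 9 ·f  emit P3@[5:5]
pos 6 'a': at 9 ·f  emit P3@[6:6]
pos 7 'b': at 1 ·f
pos 8 'b': at 10
pos 9 'b': at 11
pos 10 'b': at 11 ·f
pos 11 'b': at 11 ·f
pos 12 'a': at 12  emit P0@[11:12],P3@[12:12]
pos 13 'b': at 13  emit P4@[9:13]
pos 14 'a': at 2 ·f  emit P0@[13:14],P3@[14:14]
pos 15 'c': at 14 ·f
pos 16 'a': at 9 ·f  emit P3@[16:16]
pos 17 'd': at 0 ·f
pos 18 'd': at 0
pos 19 'b': at 1
pos 20 'c': at 3
pos 21 'c': at 8  emit P2@[19:21],P5@[20:21]
pos 22 'c': at 15 ·f  emit P5@[21:22]
pos 23 'c': at 15 ·f  emit P5@[22:23]
pos 24 'd': at 0 ·f
pos 25 'b': at 1
pos 26 'b': at 10
pos 27 'c': at 3 ·f
pos 28 'd': at 4
pos 29 'b': at 5
pos 30 'd': at 6
pos 31 'd': at 7  emit P1@[26:31]
pos 32 'c': at 14 ·f
pos 33 'b': at 1 ·f
pos 34 'c': at 3
pos 35 'b': at 1 ·f
pos 36 'a': at 2  emit P0@[35:36],P3@[36:36]
pos 37 'd': at 0 ·f
pos 38 'a': at 9  emit P3@[38:38]
pos 39 'c': at 14 ·f
pos 40 'b': at 1 ·f
pos 41 'b': at 10
pos 42 'c': at 3 ·f
pos 43 'c': at 8  emit P2@[41:43],P5@[42:43]
pos 44 'b': at 1 ·f
pos 45 'b': at 10
pos 46 'b': at 11
pos 47 'b': at 11 ·f
pos 48 'b': at 11 ·f
pos 49 'b': at 11 ·f
pos 50 'a': at 12  emit P0@[49:50],P3@[50:50]
pos 51 'b': at 13  emit P4@[47:51]
pos 52 'b': at 10 ·f
pos 53 'c': at 3 ·f
pos 54 'c': at 8  emit P2@[52:54],P5@[53:54]
pos 55 'c': at 15 ·f  emit P5@[54:55]
pos 56 'c': at 15 ·f  emit P5@[55:56]
pos 57 'b': at 1 ·f
pos 58 'd': at 0 ·f
pos 59 'd': at 0
pos 60 'b': at 1
pos 61 'c': at 3
pos 62 'c': at 8  emit P2@[60:62],P5@[61:62]
pos 63 'b': at 1 ·f
pos 64 'a': at 2  emit P0@[63:64],P3@[64:64]
pos 65 'd': at 0 ·f
pos 66 'b': at 1
pos 67 'b': at 10
pos 68 'b': at 11
pos 69 'a': at 12  emit P0@[68:69],P3@[69:69]
pos 70 'b': at 13  emit P4@[66:70]
pos 71 'c': at 3 ·f

All matches (sorted): [[4,0],[4,3],[5,3],[6,3],[12,0],[12,3],[13,4],[14,0],[14,3],[16,3],[21,2],[21,5],[22,5],[23,5],[31,1],[36,0],[36,3],[38,3],[43,2],[43,5],[50,0],[50,3],[51,4],[54,2],[54,5],[55,5],[56,5],[62,2],[62,5],[64,0],[64,3],[69,0],[69,3],[70,4]]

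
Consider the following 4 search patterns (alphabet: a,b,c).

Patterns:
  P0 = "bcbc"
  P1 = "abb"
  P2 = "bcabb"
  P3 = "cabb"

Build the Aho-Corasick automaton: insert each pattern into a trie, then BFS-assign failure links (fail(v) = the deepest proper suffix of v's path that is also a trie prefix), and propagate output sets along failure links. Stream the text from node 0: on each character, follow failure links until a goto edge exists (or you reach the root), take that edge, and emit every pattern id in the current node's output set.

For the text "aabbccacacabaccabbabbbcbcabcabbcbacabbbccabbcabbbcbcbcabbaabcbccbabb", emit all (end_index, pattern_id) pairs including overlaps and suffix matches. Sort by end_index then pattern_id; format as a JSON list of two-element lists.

Construct AC machine:
Trie (insert patterns):
  n0 'ε': a→5 b→1 c→11
  n1 'b': c→2
  n2 'bc': a→8 b→3
  n3 'bcb': c→4
  n4 'bcbc': ·  ←P0
  n5 'a': b→6
  n6 'ab': b→7
  n7 'abb': ·  ←P1
  n8 'bca': b→9
  n9 'bcab': b→10
  n10 'bcabb': ·  ←P2
  n11 'c': a→12
  n12 'ca': b→13
  n13 'cab': b→14
  n14 'cabb': ·  ←P3

Failure links (BFS by depth):
  n1('b'): parent n0 fail=0; on 'b' 0 → fail=0;  out ∅∪∅=∅
  n5('a'): parent n0 fail=0; on 'a' 0 → fail=0;  out ∅∪∅=∅
  n11('c'): parent n0 fail=0; on 'c' 0 → fail=0;  out ∅∪∅=∅
  n2('bc'): parent n1 fail=0; on 'c' 0 → fail=11;  out ∅∪∅=∅
  n6('ab'): parent n5 fail=0; on 'b' 0 → fail=1;  out ∅∪∅=∅
  n12('ca'): parent n11 fail=0; on 'a' 0 → fail=5;  out ∅∪∅=∅
  n3('bcb'): parent n2 fail=11; on 'b' 11→0 → fail=1;  out ∅∪∅=∅
  n7('abb'): parent n6 fail=1; on 'b' 1→0 → fail=1;  out {1}∪∅={1}
  n8('bca'): parent n2 fail=11; on 'a' 11 → fail=12;  out ∅∪∅=∅
  n13('cab'): parent n12 fail=5; on 'b' 5 → fail=6;  out ∅∪∅=∅
  n4('bcbc'): parent n3 fail=1; on 'c' 1 → fail=2;  out {0}∪∅={0}
  n9('bcab'): parent n8 fail=12; on 'b' 12 → fail=13;  out ∅∪∅=∅
  n14('cabb'): parent n13 fail=6; on 'b' 6 → fail=7;  out {3}∪{1}={1,3}
  n10('bcabb'): parent n9 fail=13; on 'b' 13 → fail=14;  out {2}∪{1,3}={1,2,3}

Scan:
i=0 'a': node 0→5
i=1 'a': node 5→5 (via fail)
i=2 'b': node 5→6
i=3 'b': node 6→7  emit P1@[1:3]
i=4 'c': node 7→2 (via fail)
i=5 'c': node 2→11 (via fail)
i=6 'a': node 11→12
i=7 'c': node 12→11 (via fail)
i=8 'a': node 11→12
i=9 'c': node 12→11 (via fail)
i=10 'a': node 11→12
i=11 'b': node 12→13
i=12 'a': node 13→5 (via fail)
i=13 'c': node 5→11 (via fail)
i=14 'c': node 11→11 (via fail)
i=15 'a': node 11→12
i=16 'b': node 12→13
i=17 'b': node 13→14  emit P1@[15:17],P3@[14:17]
i=18 'a': node 14→5 (via fail)
i=19 'b': node 5→6
i=20 'b': node 6→7  emit P1@[18:20]
i=21 'b': node 7→1 (via fail)
i=22 'c': node 1→2
i=23 'b': node 2→3
i=24 'c': node 3→4  emit P0@[21:24]
i=25 'a': node 4→8 (via fail)
i=26 'b': node 8→9
i=27 'c': node 9→2 (via fail)
i=28 'a': node 2→8
i=29 'b': node 8→9
i=30 'b': node 9→10  emit P1@[28:30],P2@[26:30],P3@[27:30]
i=31 'c': node 10→2 (via fail)
i=32 'b': node 2→3
i=33 'a': node 3→5 (via fail)
i=34 'c': node 5→11 (via fail)
i=35 'a': node 11→12
i=36 'b': node 12→13
i=37 'b': node 13→14  emit P1@[35:37],P3@[34:37]
i=38 'b': node 14→1 (via fail)
i=39 'c': node 1→2
i=40 'c': node 2→11 (via fail)
i=41 'a': node 11→12
i=42 'b': node 12→13
i=43 'b': node 13→14  emit P1@[41:43],P3@[40:43]
i=44 'c': node 14→2 (via fail)
i=45 'a': node 2→8
i=46 'b': node 8→9
i=47 'b': node 9→10  emit P1@[45:47],P2@[43:47],P3@[44:47]
i=48 'b': node 10→1 (via fail)
i=49 'c': node 1→2
i=50 'b': node 2→3
i=51 'c': node 3→4  emit P0@[48:51]
i=52 'b': node 4→3 (via fail)
i=53 'c': node 3→4  emit P0@[50:53]
i=54 'a': node 4→8 (via fail)
i=55 'b': node 8→9
i=56 'b': node 9→10  emit P1@[54:56],P2@[52:56],P3@[53:56]
i=57 'a': node 10→5 (via fail)
i=58 'a': node 5→5 (via fail)
i=59 'b': node 5→6
i=60 'c': node 6→2 (via fail)
i=61 'b': node 2→3
i=62 'c': node 3→4  emit P0@[59:62]
i=63 'c': node 4→11 (via fail)
i=64 'b': node 11→1 (via fail)
i=65 'a': node 1→5 (via fail)
i=66 'b': node 5→6
i=67 'b': node 6→7  emit P1@[65:67]

Result: [[3,1],[17,1],[17,3],[20,1],[24,0],[30,1],[30,2],[30,3],[37,1],[37,3],[43,1],[43,3],[47,1],[47,2],[47,3],[51,0],[53,0],[56,1],[56,2],[56,3],[62,0],[67,1]]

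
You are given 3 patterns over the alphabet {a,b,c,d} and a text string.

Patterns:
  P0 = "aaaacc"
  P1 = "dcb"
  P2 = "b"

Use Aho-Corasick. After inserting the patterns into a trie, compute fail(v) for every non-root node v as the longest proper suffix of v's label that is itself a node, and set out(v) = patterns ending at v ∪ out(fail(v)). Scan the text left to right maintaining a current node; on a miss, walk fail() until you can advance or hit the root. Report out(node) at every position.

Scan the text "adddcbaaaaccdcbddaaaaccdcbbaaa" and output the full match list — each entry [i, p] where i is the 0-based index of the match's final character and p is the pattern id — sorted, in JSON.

Construct AC machine:
Trie nodes:
  0='ε' goto a→1 b→10 d→7
  1='a' goto a→2
  2='aa' goto a→3
  3='aaa' goto a→4
  4='aaaa' goto c→5
  5='aaaac' goto c→6
  6='aaaacc' goto ·  [P0 ends]
  7='d' goto c→8
  8='dc' goto b→9
  9='dcb' goto ·  [P1 ends]
  10='b' goto ·  [P2 ends]

Failure links (BFS by depth):
  fail(1) 'a': from fail(0)=0 chase 'a': 0 ⇒ 0;  out=∅∪out(0)=∅
  fail(7) 'd': from fail(0)=0 chase 'd': 0 ⇒ 0;  out=∅∪out(0)=∅
  fail(10) 'b': from fail(0)=0 chase 'b': 0 ⇒ 0;  out={2}∪out(0)={2}
  fail(2) 'aa': from fail(1)=0 chase 'a': 0 ⇒ 1;  out=∅∪out(1)=∅
  fail(8) 'dc': from fail(7)=0 chase 'c': 0 ⇒ 0;  out=∅∪out(0)=∅
  fail(3) 'aaa': from fail(2)=1 chase 'a': 1 ⇒ 2;  out=∅∪out(2)=∅
  fail(9) 'dcb': from fail(8)=0 chase 'b': 0 ⇒ 10;  out={1}∪out(10)={1,2}
  fail(4) 'aaaa': from fail(3)=2 chase 'a': 2 ⇒ 3;  out=∅∪out(3)=∅
  fail(5) 'aaaac': from fail(4)=3 chase 'c': 3→2→1→0 ⇒ 0;  out=∅∪out(0)=∅
  fail(6) 'aaaacc': from fail(5)=0 chase 'c': 0 ⇒ 0;  out={0}∪out(0)={0}

Scan:
pos 0 'a': at 1
pos 1 'd': at 7 (fail-walked)
pos 2 'd': at 7 (fail-walked)
pos 3 'd': at 7 (fail-walked)
pos 4 'c': at 8
pos 5 'b': at 9  → match P1@[3:5],P2@[5:5]
pos 6 'a': at 1 (fail-walked)
pos 7 'a': at 2
pos 8 'a': at 3
pos 9 'a': at 4
pos 10 'c': at 5
pos 11 'c': at 6  → match P0@[6:11]
pos 12 'd': at 7 (fail-walked)
pos 13 'c': at 8
pos 14 'b': at 9  → match P1@[12:14],P2@[14:14]
pos 15 'd': at 7 (fail-walked)
pos 16 'd': at 7 (fail-walked)
pos 17 'a': at 1 (fail-walked)
pos 18 'a': at 2
pos 19 'a': at 3
pos 20 'a': at 4
pos 21 'c': at 5
pos 22 'c': at 6  → match P0@[17:22]
pos 23 'd': at 7 (fail-walked)
pos 24 'c': at 8
pos 25 'b': at 9  → match P1@[23:25],P2@[25:25]
pos 26 'b': at 10 (fail-walked)  → match P2@[26:26]
pos 27 'a': at 1 (fail-walked)
pos 28 'a': at 2
pos 29 'a': at 3

All matches (sorted): [[5,1],[5,2],[11,0],[14,1],[14,2],[22,0],[25,1],[25,2],[26,2]]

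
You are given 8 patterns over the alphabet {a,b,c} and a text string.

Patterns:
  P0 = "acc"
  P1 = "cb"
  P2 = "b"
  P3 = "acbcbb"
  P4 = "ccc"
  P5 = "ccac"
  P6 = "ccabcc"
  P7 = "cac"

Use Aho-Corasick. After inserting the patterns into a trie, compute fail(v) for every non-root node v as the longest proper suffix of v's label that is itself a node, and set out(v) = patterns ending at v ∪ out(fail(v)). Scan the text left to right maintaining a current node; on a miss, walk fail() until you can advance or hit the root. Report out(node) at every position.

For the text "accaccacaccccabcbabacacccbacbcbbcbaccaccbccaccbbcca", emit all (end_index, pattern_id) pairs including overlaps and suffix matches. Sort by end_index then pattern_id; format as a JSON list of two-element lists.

Build automaton:
Trie nodes:
  n0 'ε': a→1 b→6 c→4
  n1 'a': c→2
  n2 'ac': b→7 c→3
  n3 'acc': ·  [P0 ends]
  n4 'c': a→18 b→5 c→11
  n5 'cb': ·  [P1 ends]
  n6 'b': ·  [P2 ends]
  n7 'acb': c→8
  n8 'acbc': b→9
  n9 'acbcb': b→10
  n10 'acbcbb': ·  [P3 ends]
  n11 'cc': a→13 c→12
  n12 'ccc': ·  [P4 ends]
  n13 'cca': b→15 c→14
  n14 'ccac': ·  [P5 ends]
  n15 'ccab': c→16
  n16 'ccabc': c→17
  n17 'ccabcc': ·  [P6 ends]
  n18 'ca': c→19
  n19 'cac': ·  [P7 ends]

BFS fail/out derivation:
  fail(1) 'a': from fail(0)=0 chase 'a': 0 ⇒ 0;  out=∅∪out(0)=∅
  fail(4) 'c': from fail(0)=0 chase 'c': 0 ⇒ 0;  out=∅∪out(0)=∅
  fail(6) 'b': from fail(0)=0 chase 'b': 0 ⇒ 0;  out={2}∪out(0)={2}
  fail(2) 'ac': from fail(1)=0 chase 'c': 0 ⇒ 4;  out=∅∪out(4)=∅
  fail(5) 'cb': from fail(4)=0 chase 'b': 0 ⇒ 6;  out={1}∪out(6)={1,2}
  fail(11) 'cc': from fail(4)=0 chase 'c': 0 ⇒ 4;  out=∅∪out(4)=∅
  fail(18) 'ca': from fail(4)=0 chase 'a': 0 ⇒ 1;  out=∅∪out(1)=∅
  fail(3) 'acc': from fail(2)=4 chase 'c': 4 ⇒ 11;  out={0}∪out(11)={0}
  fail(7) 'acb': from fail(2)=4 chase 'b': 4 ⇒ 5;  out=∅∪out(5)={1,2}
  fail(12) 'ccc': from fail(11)=4 chase 'c': 4 ⇒ 11;  out={4}∪out(11)={4}
  fail(13) 'cca': from fail(11)=4 chase 'a': 4 ⇒ 18;  out=∅∪out(18)=∅
  fail(19) 'cac': from fail(18)=1 chase 'c': 1 ⇒ 2;  out={7}∪out(2)={7}
  fail(8) 'acbc': from fail(7)=5 chase 'c': 5→6→0 ⇒ 4;  out=∅∪out(4)=∅
  fail(14) 'ccac': from fail(13)=18 chase 'c': 18 ⇒ 19;  out={5}∪out(19)={5,7}
  fail(15) 'ccab': from fail(13)=18 chase 'b': 18→1→0 ⇒ 6;  out=∅∪out(6)={2}
  fail(9) 'acbcb': from fail(8)=4 chase 'b': 4 ⇒ 5;  out=∅∪out(5)={1,2}
  fail(16) 'ccabc': from fail(15)=6 chase 'c': 6→0 ⇒ 4;  out=∅∪out(4)=∅
  fail(10) 'acbcbb': from fail(9)=5 chase 'b': 5→6→0 ⇒ 6;  out={3}∪out(6)={2,3}
  fail(17) 'ccabcc': from fail(16)=4 chase 'c': 4 ⇒ 11;  out={6}∪out(11)={6}

Text stream:
pos 0 'a': at 1
pos 1 'c': at 2
pos 2 'c': at 3  ** P0@[0:2]
pos 3 'a': at 13 ·f
pos 4 'c': at 14  ** P5@[1:4],P7@[2:4]
pos 5 'c': at 3 ·f  ** P0@[3:5]
pos 6 'a': at 13 ·f
pos 7 'c': at 14  ** P5@[4:7],P7@[5:7]
pos 8 'a': at 18 ·f
pos 9 'c': at 19  ** P7@[7:9]
pos 10 'c': at 3 ·f  ** P0@[8:10]
pos 11 'c': at 12 ·f  ** P4@[9:11]
pos 12 'c': at 12 ·f  ** P4@[10:12]
pos 13 'a': at 13 ·f
pos 14 'b': at 15  ** P2@[14:14]
pos 15 'c': at 16
pos 16 'b': at 5 ·f  ** P1@[15:16],P2@[16:16]
pos 17 'a': at 1 ·f
pos 18 'b': at 6 ·f  ** P2@[18:18]
pos 19 'a': at 1 ·f
pos 20 'c': at 2
pos 21 'a': at 18 ·f
pos 22 'c': at 19  ** P7@[20:22]
pos 23 'c': at 3 ·f  ** P0@[21:23]
pos 24 'c': at 12 ·f  ** P4@[22:24]
pos 25 'b': at 5 ·f  ** P1@[24:25],P2@[25:25]
pos 26 'a': at 1 ·f
pos 27 'c': at 2
pos 28 'b': at 7  ** P1@[27:28],P2@[28:28]
pos 29 'c': at 8
pos 30 'b': at 9  ** P1@[29:30],P2@[30:30]
pos 31 'b': at 10  ** P2@[31:31],P3@[26:31]
pos 32 'c': at 4 ·f
pos 33 'b': at 5  ** P1@[32:33],P2@[33:33]
pos 34 'a': at 1 ·f
pos 35 'c': at 2
pos 36 'c': at 3  ** P0@[34:36]
pos 37 'a': at 13 ·f
pos 38 'c': at 14  ** P5@[35:38],P7@[36:38]
pos 39 'c': at 3 ·f  ** P0@[37:39]
pos 40 'b': at 5 ·f  ** P1@[39:40],P2@[40:40]
pos 41 'c': at 4 ·f
pos 42 'c': at 11
pos 43 'a': at 13
pos 44 'c': at 14  ** P5@[41:44],P7@[42:44]
pos 45 'c': at 3 ·f  ** P0@[43:45]
pos 46 'b': at 5 ·f  ** P1@[45:46],P2@[46:46]
pos 47 'b': at 6 ·f  ** P2@[47:47]
pos 48 'c': at 4 ·f
pos 49 'c': at 11
pos 50 'a': at 13

Matches: [[2,0],[4,5],[4,7],[5,0],[7,5],[7,7],[9,7],[10,0],[11,4],[12,4],[14,2],[16,1],[16,2],[18,2],[22,7],[23,0],[24,4],[25,1],[25,2],[28,1],[28,2],[30,1],[30,2],[31,2],[31,3],[33,1],[33,2],[36,0],[38,5],[38,7],[39,0],[40,1],[40,2],[44,5],[44,7],[45,0],[46,1],[46,2],[47,2]]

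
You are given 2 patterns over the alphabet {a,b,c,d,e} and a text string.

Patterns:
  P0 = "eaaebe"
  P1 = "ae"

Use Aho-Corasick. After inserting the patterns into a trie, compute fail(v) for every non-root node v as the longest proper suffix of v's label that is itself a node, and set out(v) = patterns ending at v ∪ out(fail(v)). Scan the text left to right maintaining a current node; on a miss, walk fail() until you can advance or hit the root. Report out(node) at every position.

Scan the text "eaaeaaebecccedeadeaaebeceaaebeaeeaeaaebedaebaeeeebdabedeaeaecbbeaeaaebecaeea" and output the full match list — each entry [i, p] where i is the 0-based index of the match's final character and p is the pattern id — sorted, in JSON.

Construct AC machine:
Trie (insert patterns):
  n0 'ε': a→7 e→1
  n1 'e': a→2
  n2 'ea': a→3
  n3 'eaa': e→4
  n4 'eaae': b→5
  n5 'eaaeb': e→6
  n6 'eaaebe': ·  ←P0
  n7 'a': e→8
  n8 'ae': ·  ←P1

BFS fail/out derivation:
  n1('e'): parent n0 fail=0; on 'e' 0 → fail=0;  out ∅∪∅=∅
  n7('a'): parent n0 fail=0; on 'a' 0 → fail=0;  out ∅∪∅=∅
  n2('ea'): parent n1 fail=0; on 'a' 0 → fail=7;  out ∅∪∅=∅
  n8('ae'): parent n7 fail=0; on 'e' 0 → fail=1;  out {1}∪∅={1}
  n3('eaa'): parent n2 fail=7; on 'a' 7→0 → fail=7;  out ∅∪∅=∅
  n4('eaae'): parent n3 fail=7; on 'e' 7 → fail=8;  out ∅∪{1}={1}
  n5('eaaeb'): parent n4 fail=8; on 'b' 8→1→0 → fail=0;  out ∅∪∅=∅
  n6('eaaebe'): parent n5 fail=0; on 'e' 0 → fail=1;  out {0}∪∅={0}

Scan:
i=0 'e': node 0→1
i=1 'a': node 1→2
i=2 'a': node 2→3
i=3 'e': node 3→4  ** P1@[2:3]
i=4 'a': node 4→2 (via fail)
i=5 'a': node 2→3
i=6 'e': node 3→4  ** P1@[5:6]
i=7 'b': node 4→5
i=8 'e': node 5→6  ** P0@[3:8]
i=9 'c': node 6→0 (via fail)
i=10 'c': node 0→0
i=11 'c': node 0→0
i=12 'e': node 0→1
i=13 'd': node 1→0 (via fail)
i=14 'e': node 0→1
i=15 'a': node 1→2
i=16 'd': node 2→0 (via fail)
i=17 'e': node 0→1
i=18 'a': node 1→2
i=19 'a': node 2→3
i=20 'e': node 3→4  ** P1@[19:20]
i=21 'b': node 4→5
i=22 'e': node 5→6  ** P0@[17:22]
i=23 'c': node 6→0 (via fail)
i=24 'e': node 0→1
i=25 'a': node 1→2
i=26 'a': node 2→3
i=27 'e': node 3→4  ** P1@[26:27]
i=28 'b': node 4→5
i=29 'e': node 5→6  ** P0@[24:29]
i=30 'a': node 6→2 (via fail)
i=31 'e': node 2→8 (via fail)  ** P1@[30:31]
i=32 'e': node 8→1 (via fail)
i=33 'a': node 1→2
i=34 'e': node 2→8 (via fail)  ** P1@[33:34]
i=35 'a': node 8→2 (via fail)
i=36 'a': node 2→3
i=37 'e': node 3→4  ** P1@[36:37]
i=38 'b': node 4→5
i=39 'e': node 5→6  ** P0@[34:39]
i=40 'd': node 6→0 (via fail)
i=41 'a': node 0→7
i=42 'e': node 7→8  ** P1@[41:42]
i=43 'b': node 8→0 (via fail)
i=44 'a': node 0→7
i=45 'e': node 7→8  ** P1@[44:45]
i=46 'e': node 8→1 (via fail)
i=47 'e': node 1→1 (via fail)
i=48 'e': node 1→1 (via fail)
i=49 'b': node 1→0 (via fail)
i=50 'd': node 0→0
i=51 'a': node 0→7
i=52 'b': node 7→0 (via fail)
i=53 'e': node 0→1
i=54 'd': node 1→0 (via fail)
i=55 'e': node 0→1
i=56 'a': node 1→2
i=57 'e': node 2→8 (via fail)  ** P1@[56:57]
i=58 'a': node 8→2 (via fail)
i=59 'e': node 2→8 (via fail)  ** P1@[58:59]
i=60 'c': node 8→0 (via fail)
i=61 'b': node 0→0
i=62 'b': node 0→0
i=63 'e': node 0→1
i=64 'a': node 1→2
i=65 'e': node 2→8 (via fail)  ** P1@[64:65]
i=66 'a': node 8→2 (via fail)
i=67 'a': node 2→3
i=68 'e': node 3→4  ** P1@[67:68]
i=69 'b': node 4→5
i=70 'e': node 5→6  ** P0@[65:70]
i=71 'c': node 6→0 (via fail)
i=72 'a': node 0→7
i=73 'e': node 7→8  ** P1@[72:73]
i=74 'e': node 8→1 (via fail)
i=75 'a': node 1→2

All matches (sorted): [[3,1],[6,1],[8,0],[20,1],[22,0],[27,1],[29,0],[31,1],[34,1],[37,1],[39,0],[42,1],[45,1],[57,1],[59,1],[65,1],[68,1],[70,0],[73,1]]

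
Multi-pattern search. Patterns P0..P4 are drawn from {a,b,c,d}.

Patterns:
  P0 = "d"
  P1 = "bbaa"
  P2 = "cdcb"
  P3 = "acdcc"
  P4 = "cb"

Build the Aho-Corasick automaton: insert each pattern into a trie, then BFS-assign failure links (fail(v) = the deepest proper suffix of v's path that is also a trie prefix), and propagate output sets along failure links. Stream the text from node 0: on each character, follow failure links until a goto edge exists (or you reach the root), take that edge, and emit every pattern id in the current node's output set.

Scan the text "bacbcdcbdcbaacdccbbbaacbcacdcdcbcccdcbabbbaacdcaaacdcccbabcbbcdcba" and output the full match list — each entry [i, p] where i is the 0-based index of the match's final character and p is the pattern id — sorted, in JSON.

Construct AC machine:
Trie nodes:
  n0 'ε': a→10 b→2 c→6 d→1
  n1 'd': ·  ←P0
  n2 'b': b→3
  n3 'bb': a→4
  n4 'bba': a→5
  n5 'bbaa': ·  ←P1
  n6 'c': b→15 d→7
  n7 'cd': c→8
  n8 'cdc': b→9
  n9 'cdcb': ·  ←P2
  n10 'a': c→11
  n11 'ac': d→12
  n12 'acd': c→13
  n13 'acdc': c→14
  n14 'acdcc': ·  ←P3
  n15 'cb': ·  ←P4

BFS fail/out derivation:
  fail(1) 'd': from fail(0)=0 chase 'd': 0 ⇒ 0;  out={0}∪out(0)={0}
  fail(2) 'b': from fail(0)=0 chase 'b': 0 ⇒ 0;  out=∅∪out(0)=∅
  fail(6) 'c': from fail(0)=0 chase 'c': 0 ⇒ 0;  out=∅∪out(0)=∅
  fail(10) 'a': from fail(0)=0 chase 'a': 0 ⇒ 0;  out=∅∪out(0)=∅
  fail(3) 'bb': from fail(2)=0 chase 'b': 0 ⇒ 2;  out=∅∪out(2)=∅
  fail(7) 'cd': from fail(6)=0 chase 'd': 0 ⇒ 1;  out=∅∪out(1)={0}
  fail(11) 'ac': from fail(10)=0 chase 'c': 0 ⇒ 6;  out=∅∪out(6)=∅
  fail(15) 'cb': from fail(6)=0 chase 'b': 0 ⇒ 2;  out={4}∪out(2)={4}
  fail(4) 'bba': from fail(3)=2 chase 'a': 2→0 ⇒ 10;  out=∅∪out(10)=∅
  fail(8) 'cdc': from fail(7)=1 chase 'c': 1→0 ⇒ 6;  out=∅∪out(6)=∅
  fail(12) 'acd': from fail(11)=6 chase 'd': 6 ⇒ 7;  out=∅∪out(7)={0}
  fail(5) 'bbaa': from fail(4)=10 chase 'a': 10→0 ⇒ 10;  out={1}∪out(10)={1}
  fail(9) 'cdcb': from fail(8)=6 chase 'b': 6 ⇒ 15;  out={2}∪out(15)={2,4}
  fail(13) 'acdc': from fail(12)=7 chase 'c': 7 ⇒ 8;  out=∅∪out(8)=∅
  fail(14) 'acdcc': from fail(13)=8 chase 'c': 8→6→0 ⇒ 6;  out={3}∪out(6)={3}

Scan:
i=0 'b': node 0→2
i=1 'a': node 2→10 (via fail)
i=2 'c': node 10→11
i=3 'b': node 11→15 (via fail)  ** P4@[2:3]
i=4 'c': node 15→6 (via fail)
i=5 'd': node 6→7  ** P0@[5:5]
i=6 'c': node 7→8
i=7 'b': node 8→9  ** P2@[4:7],P4@[6:7]
i=8 'd': node 9→1 (via fail)  ** P0@[8:8]
i=9 'c': node 1→6 (via fail)
i=10 'b': node 6→15  ** P4@[9:10]
i=11 'a': node 15→10 (via fail)
i=12 'a': node 10→10 (via fail)
i=13 'c': node 10→11
i=14 'd': node 11→12  ** P0@[14:14]
i=15 'c': node 12→13
i=16 'c': node 13→14  ** P3@[12:16]
i=17 'b': node 14→15 (via fail)  ** P4@[16:17]
i=18 'b': node 15→3 (via fail)
i=19 'b': node 3→3 (via fail)
i=20 'a': node 3→4
i=21 'a': node 4→5  ** P1@[18:21]
i=22 'c': node 5→11 (via fail)
i=23 'b': node 11→15 (via fail)  ** P4@[22:23]
i=24 'c': node 15→6 (via fail)
i=25 'a': node 6→10 (via fail)
i=26 'c': node 10→11
i=27 'd': node 11→12  ** P0@[27:27]
i=28 'c': node 12→13
i=29 'd': node 13→7 (via fail)  ** P0@[29:29]
i=30 'c': node 7→8
i=31 'b': node 8→9  ** P2@[28:31],P4@[30:31]
i=32 'c': node 9→6 (via fail)
i=33 'c': node 6→6 (via fail)
i=34 'c': node 6→6 (via fail)
i=35 'd': node 6→7  ** P0@[35:35]
i=36 'c': node 7→8
i=37 'b': node 8→9  ** P2@[34:37],P4@[36:37]
i=38 'a': node 9→10 (via fail)
i=39 'b': node 10→2 (via fail)
i=40 'b': node 2→3
i=41 'b': node 3→3 (via fail)
i=42 'a': node 3→4
i=43 'a': node 4→5  ** P1@[40:43]
i=44 'c': node 5→11 (via fail)
i=45 'd': node 11→12  ** P0@[45:45]
i=46 'c': node 12→13
i=47 'a': node 13→10 (via fail)
i=48 'a': node 10→10 (via fail)
i=49 'a': node 10→10 (via fail)
i=50 'c': node 10→11
i=51 'd': node 11→12  ** P0@[51:51]
i=52 'c': node 12→13
i=53 'c': node 13→14  ** P3@[49:53]
i=54 'c': node 14→6 (via fail)
i=55 'b': node 6→15  ** P4@[54:55]
i=56 'a': node 15→10 (via fail)
i=57 'b': node 10→2 (via fail)
i=58 'c': node 2→6 (via fail)
i=59 'b': node 6→15  ** P4@[58:59]
i=60 'b': node 15→3 (via fail)
i=61 'c': node 3→6 (via fail)
i=62 'd': node 6→7  ** P0@[62:62]
i=63 'c': node 7→8
i=64 'b': node 8→9  ** P2@[61:64],P4@[63:64]
i=65 'a': node 9→10 (via fail)

Matches: [[3,4],[5,0],[7,2],[7,4],[8,0],[10,4],[14,0],[16,3],[17,4],[21,1],[23,4],[27,0],[29,0],[31,2],[31,4],[35,0],[37,2],[37,4],[43,1],[45,0],[51,0],[53,3],[55,4],[59,4],[62,0],[64,2],[64,4]]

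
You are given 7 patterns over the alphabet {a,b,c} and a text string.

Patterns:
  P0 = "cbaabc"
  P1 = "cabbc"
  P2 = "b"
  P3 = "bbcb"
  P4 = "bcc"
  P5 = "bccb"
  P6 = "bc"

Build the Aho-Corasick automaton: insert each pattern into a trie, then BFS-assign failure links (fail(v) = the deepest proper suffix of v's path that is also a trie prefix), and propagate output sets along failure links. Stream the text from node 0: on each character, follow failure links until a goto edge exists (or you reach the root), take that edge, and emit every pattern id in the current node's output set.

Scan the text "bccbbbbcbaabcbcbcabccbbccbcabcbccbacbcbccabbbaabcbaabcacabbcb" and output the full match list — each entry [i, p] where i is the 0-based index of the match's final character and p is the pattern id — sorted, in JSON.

Construct AC machine:
Trie (insert patterns):
  n0 'ε': b→11 c→1
  n1 'c': a→7 b→2
  n2 'cb': a→3
  n3 'cba': a→4
  n4 'cbaa': b→5
  n5 'cbaab': c→6
  n6 'cbaabc': ·  ←P0
  n7 'ca': b→8
  n8 'cab': b→9
  n9 'cabb': c→10
  n10 'cabbc': ·  ←P1
  n11 'b': b→12 c→15  ←P2
  n12 'bb': c→13
  n13 'bbc': b→14
  n14 'bbcb': ·  ←P3
  n15 'bc': c→16  ←P6
  n16 'bcc': b→17  ←P4
  n17 'bccb': ·  ←P5

Failure links (BFS by depth):
  fail(1) 'c': from fail(0)=0 chase 'c': 0 ⇒ 0;  out=∅∪out(0)=∅
  fail(11) 'b': from fail(0)=0 chase 'b': 0 ⇒ 0;  out={2}∪out(0)={2}
  fail(2) 'cb': from fail(1)=0 chase 'b': 0 ⇒ 11;  out=∅∪out(11)={2}
  fail(7) 'ca': from fail(1)=0 chase 'a': 0 ⇒ 0;  out=∅∪out(0)=∅
  fail(12) 'bb': from fail(11)=0 chase 'b': 0 ⇒ 11;  out=∅∪out(11)={2}
  fail(15) 'bc': from fail(11)=0 chase 'c': 0 ⇒ 1;  out={6}∪out(1)={6}
  fail(3) 'cba': from fail(2)=11 chase 'a': 11→0 ⇒ 0;  out=∅∪out(0)=∅
  fail(8) 'cab': from fail(7)=0 chase 'b': 0 ⇒ 11;  out=∅∪out(11)={2}
  fail(13) 'bbc': from fail(12)=11 chase 'c': 11 ⇒ 15;  out=∅∪out(15)={6}
  fail(16) 'bcc': from fail(15)=1 chase 'c': 1→0 ⇒ 1;  out={4}∪out(1)={4}
  fail(4) 'cbaa': from fail(3)=0 chase 'a': 0 ⇒ 0;  out=∅∪out(0)=∅
  fail(9) 'cabb': from fail(8)=11 chase 'b': 11 ⇒ 12;  out=∅∪out(12)={2}
  fail(14) 'bbcb': from fail(13)=15 chase 'b': 15→1 ⇒ 2;  out={3}∪out(2)={2,3}
  fail(17) 'bccb': from fail(16)=1 chase 'b': 1 ⇒ 2;  out={5}∪out(2)={2,5}
  fail(5) 'cbaab': from fail(4)=0 chase 'b': 0 ⇒ 11;  out=∅∪out(11)={2}
  fail(10) 'cabbc': from fail(9)=12 chase 'c': 12 ⇒ 13;  out={1}∪out(13)={1,6}
  fail(6) 'cbaabc': from fail(5)=11 chase 'c': 11 ⇒ 15;  out={0}∪out(15)={0,6}

Scan:
[0] read 'b'  n0⇒n11  emit P2@[0:0]
[1] read 'c'  n11⇒n15  emit P6@[0:1]
[2] read 'c'  n15⇒n16  emit P4@[0:2]
[3] read 'b'  n16⇒n17  emit P2@[3:3],P5@[0:3]
[4] read 'b'  n17⇒n12 (fail-walked)  emit P2@[4:4]
[5] read 'b'  n12⇒n12 (fail-walked)  emit P2@[5:5]
[6] read 'b'  n12⇒n12 (fail-walked)  emit P2@[6:6]
[7] read 'c'  n12⇒n13  emit P6@[6:7]
[8] read 'b'  n13⇒n14  emit P2@[8:8],P3@[5:8]
[9] read 'a'  n14⇒n3 (fail-walked)
[10] read 'a'  n3⇒n4
[11] read 'b'  n4⇒n5  emit P2@[11:11]
[12] read 'c'  n5⇒n6  emit P0@[7:12],P6@[11:12]
[13] read 'b'  n6⇒n2 (fail-walked)  emit P2@[13:13]
[14] read 'c'  n2⇒n15 (fail-walked)  emit P6@[13:14]
[15] read 'b'  n15⇒n2 (fail-walked)  emit P2@[15:15]
[16] read 'c'  n2⇒n15 (fail-walked)  emit P6@[15:16]
[17] read 'a'  n15⇒n7 (fail-walked)
[18] read 'b'  n7⇒n8  emit P2@[18:18]
[19] read 'c'  n8⇒n15 (fail-walked)  emit P6@[18:19]
[20] read 'c'  n15⇒n16  emit P4@[18:20]
[21] read 'b'  n16⇒n17  emit P2@[21:21],P5@[18:21]
[22] read 'b'  n17⇒n12 (fail-walked)  emit P2@[22:22]
[23] read 'c'  n12⇒n13  emit P6@[22:23]
[24] read 'c'  n13⇒n16 (fail-walked)  emit P4@[22:24]
[25] read 'b'  n16⇒n17  emit P2@[25:25],P5@[22:25]
[26] read 'c'  n17⇒n15 (fail-walked)  emit P6@[25:26]
[27] read 'a'  n15⇒n7 (fail-walked)
[28] read 'b'  n7⇒n8  emit P2@[28:28]
[29] read 'c'  n8⇒n15 (fail-walked)  emit P6@[28:29]
[30] read 'b'  n15⇒n2 (fail-walked)  emit P2@[30:30]
[31] read 'c'  n2⇒n15 (fail-walked)  emit P6@[30:31]
[32] read 'c'  n15⇒n16  emit P4@[30:32]
[33] read 'b'  n16⇒n17  emit P2@[33:33],P5@[30:33]
[34] read 'a'  n17⇒n3 (fail-walked)
[35] read 'c'  n3⇒n1 (fail-walked)
[36] read 'b'  n1⇒n2  emit P2@[36:36]
[37] read 'c'  n2⇒n15 (fail-walked)  emit P6@[36:37]
[38] read 'b'  n15⇒n2 (fail-walked)  emit P2@[38:38]
[39] read 'c'  n2⇒n15 (fail-walked)  emit P6@[38:39]
[40] read 'c'  n15⇒n16  emit P4@[38:40]
[41] read 'a'  n16⇒n7 (fail-walked)
[42] read 'b'  n7⇒n8  emit P2@[42:42]
[43] read 'b'  n8⇒n9  emit P2@[43:43]
[44] read 'b'  n9⇒n12 (fail-walked)  emit P2@[44:44]
[45] read 'a'  n12⇒n0 (fail-walked)
[46] read 'a'  n0⇒n0
[47] read 'b'  n0⇒n11  emit P2@[47:47]
[48] read 'c'  n11⇒n15  emit P6@[47:48]
[49] read 'b'  n15⇒n2 (fail-walked)  emit P2@[49:49]
[50] read 'a'  n2⇒n3
[51] read 'a'  n3⇒n4
[52] read 'b'  n4⇒n5  emit P2@[52:52]
[53] read 'c'  n5⇒n6  emit P0@[48:53],P6@[52:53]
[54] read 'a'  n6⇒n7 (fail-walked)
[55] read 'c'  n7⇒n1 (fail-walked)
[56] read 'a'  n1⇒n7
[57] read 'b'  n7⇒n8  emit P2@[57:57]
[58] read 'b'  n8⇒n9  emit P2@[58:58]
[59] read 'c'  n9⇒n10  emit P1@[55:59],P6@[58:59]
[60] read 'b'  n10⇒n14 (fail-walked)  emit P2@[60:60],P3@[57:60]

Matches: [[0,2],[1,6],[2,4],[3,2],[3,5],[4,2],[5,2],[6,2],[7,6],[8,2],[8,3],[11,2],[12,0],[12,6],[13,2],[14,6],[15,2],[16,6],[18,2],[19,6],[20,4],[21,2],[21,5],[22,2],[23,6],[24,4],[25,2],[25,5],[26,6],[28,2],[29,6],[30,2],[31,6],[32,4],[33,2],[33,5],[36,2],[37,6],[38,2],[39,6],[40,4],[42,2],[43,2],[44,2],[47,2],[48,6],[49,2],[52,2],[53,0],[53,6],[57,2],[58,2],[59,1],[59,6],[60,2],[60,3]]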